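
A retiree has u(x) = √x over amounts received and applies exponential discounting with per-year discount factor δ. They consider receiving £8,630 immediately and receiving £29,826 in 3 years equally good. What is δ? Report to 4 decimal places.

δ ≈ 0.8133

Indifference means u(8630) = δ^3 · u(29826), so δ^3 = u(8630)/u(29826).
With u(x) = √x: δ^3 = √8630/√29826 = √(8630/29826) = 0.53791.
So δ = 0.53791^(1/3) ≈ 0.8133.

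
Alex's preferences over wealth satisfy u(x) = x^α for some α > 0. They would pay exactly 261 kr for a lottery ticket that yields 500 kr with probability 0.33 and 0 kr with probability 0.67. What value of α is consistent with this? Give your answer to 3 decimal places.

Since u(0) = 0, the lottery's EU is 0.33·500^α.
Setting u(261) equal to that: 261^α = 0.33·500^α ⇒ (261/500)^α = 0.33.
α = ln(0.33) / ln(261/500) = -1.108663/-0.650088 ≈ 1.705.

α ≈ 1.705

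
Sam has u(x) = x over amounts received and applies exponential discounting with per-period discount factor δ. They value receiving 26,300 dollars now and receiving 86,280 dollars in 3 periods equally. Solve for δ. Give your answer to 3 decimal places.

δ ≈ 0.673

The payoff in 3 periods is discounted by δ^3, so u(26300) = δ^3·u(86280) and δ^3 = u(26300)/u(86280).
With u(x) = x: δ^3 = 26300/86280 = 0.30482.
Hence δ = (0.30482)^(1/3) = 0.67300.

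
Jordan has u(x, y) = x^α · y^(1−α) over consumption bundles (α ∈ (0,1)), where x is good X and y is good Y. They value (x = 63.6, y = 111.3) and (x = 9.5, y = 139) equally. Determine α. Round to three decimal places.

α ≈ 0.105

The Cobb–Douglas utilities coincide, so 63.6^α·111.3^(1−α) = 9.5^α·139^(1−α).
Taking logs: α·ln 63.6 + (1−α)·ln 111.3 = α·ln 9.5 + (1−α)·ln 139, i.e. α·1.901322 = (1−α)·0.222245.
So α/(1−α) = (0.222245)/(1.901322) = 0.116890, and α = 0.116890/1.116890 ≈ 0.105.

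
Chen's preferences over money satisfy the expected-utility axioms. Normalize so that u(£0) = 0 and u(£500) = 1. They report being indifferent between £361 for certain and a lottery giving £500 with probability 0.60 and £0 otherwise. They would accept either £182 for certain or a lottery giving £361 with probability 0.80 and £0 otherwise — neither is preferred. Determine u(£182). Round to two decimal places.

First, u(£361) = 0.60·u(£500) + 0.40·u(£0) = 0.60.
The second indifference gives u(£182) = 0.80·u(£361) + 0.20·u(£0) = 0.80·0.60 + 0.20·0.00 = 0.4800.

0.48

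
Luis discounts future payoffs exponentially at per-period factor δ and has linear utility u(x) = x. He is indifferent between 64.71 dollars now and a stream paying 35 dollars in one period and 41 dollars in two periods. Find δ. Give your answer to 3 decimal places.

Equating present values: 64.71 = 35δ + 41δ².
That is, 41δ² + 35δ − 64.71 = 0, a quadratic in δ.
By the quadratic formula (taking the positive root), δ = (−35 + √11837.44) / 82 ≈ 0.900.

δ ≈ 0.900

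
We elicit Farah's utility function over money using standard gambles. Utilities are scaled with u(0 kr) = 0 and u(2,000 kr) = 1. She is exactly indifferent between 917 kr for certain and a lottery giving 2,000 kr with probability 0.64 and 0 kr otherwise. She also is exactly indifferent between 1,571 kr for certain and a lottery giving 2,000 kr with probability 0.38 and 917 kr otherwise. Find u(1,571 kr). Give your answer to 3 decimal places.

From the first indifference, u(917 kr) = 0.64·u(2,000 kr) + 0.36·u(0 kr) = 0.64·1 + 0.36·0 = 0.64.
Chaining: u(1,571 kr) = 0.38·1.00 + 0.62·0.64 = 0.7768.

0.777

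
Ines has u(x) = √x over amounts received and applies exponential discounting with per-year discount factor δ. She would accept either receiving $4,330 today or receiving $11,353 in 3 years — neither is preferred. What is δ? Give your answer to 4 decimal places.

The payoff in 3 years is discounted by δ^3, so u(4330) = δ^3·u(11353) and δ^3 = u(4330)/u(11353).
Since u(x) = √x, δ^3 = √(4330/11353) = 0.61757.
Hence δ = (0.61757)^(1/3) = 0.851588.

δ ≈ 0.8516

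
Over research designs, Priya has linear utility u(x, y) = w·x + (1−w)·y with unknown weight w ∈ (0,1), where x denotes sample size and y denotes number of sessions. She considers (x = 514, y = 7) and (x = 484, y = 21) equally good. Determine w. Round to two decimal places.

w = 0.32

Indifference: w·514 + (1−w)·7 = w·484 + (1−w)·21.
Collecting terms: w·30 = (1−w)·14.
So w/(1−w) = 14/30 = 0.4667, giving w = 14/(30+14) = 0.32.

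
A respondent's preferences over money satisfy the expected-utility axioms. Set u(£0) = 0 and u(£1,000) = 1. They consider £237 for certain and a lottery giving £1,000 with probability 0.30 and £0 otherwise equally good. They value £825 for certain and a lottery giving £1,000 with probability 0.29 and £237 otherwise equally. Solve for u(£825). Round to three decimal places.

From the first indifference, u(£237) = 0.30·u(£1,000) + 0.70·u(£0) = 0.30·1 + 0.70·0 = 0.30.
The second indifference gives u(£825) = 0.29·u(£1,000) + 0.71·u(£237) = 0.29·1.00 + 0.71·0.30 = 0.5030.

0.503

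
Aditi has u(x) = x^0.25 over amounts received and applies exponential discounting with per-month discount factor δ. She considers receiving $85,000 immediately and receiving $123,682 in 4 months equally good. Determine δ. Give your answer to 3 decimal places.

Indifference means u(85000) = δ^4 · u(123682), so δ^4 = u(85000)/u(123682).
Since u(x) = x^0.25, δ^4 = (85000/123682)^0.25 = 0.68725^0.25 = 0.91050.
So δ = 0.91050^(1/4) ≈ 0.977.

δ ≈ 0.977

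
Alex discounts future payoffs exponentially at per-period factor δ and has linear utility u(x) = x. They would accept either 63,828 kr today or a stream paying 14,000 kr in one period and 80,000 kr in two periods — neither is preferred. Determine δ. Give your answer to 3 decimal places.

Present value of the stream is 14000·δ + 80000·δ². Indifference gives 14000δ + 80000δ² = 63828.
That is, 80000δ² + 14000δ − 63828 = 0, a quadratic in δ.
The positive root is δ = [−14000 + √(14000² + 4·80000·63828)] / (2·80000) = (−14000 + 143600.000)/160000 ≈ 0.810.

δ ≈ 0.810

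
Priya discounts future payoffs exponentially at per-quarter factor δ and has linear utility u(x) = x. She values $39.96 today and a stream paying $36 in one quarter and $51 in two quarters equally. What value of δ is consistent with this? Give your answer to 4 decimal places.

Present value of the stream is 36·δ + 51·δ². Indifference gives 36δ + 51δ² = 39.96.
Rearranged: 51δ² + 36δ − 39.96 = 0.
δ = (−36 + √(36² + 4·51·39.96)) / (2·51) = (−36 + √9447.84) / 102 ≈ 0.6000.

δ ≈ 0.6000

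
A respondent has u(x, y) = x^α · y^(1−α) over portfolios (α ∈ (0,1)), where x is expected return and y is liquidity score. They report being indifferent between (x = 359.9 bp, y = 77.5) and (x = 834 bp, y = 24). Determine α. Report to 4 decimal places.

The Cobb–Douglas utilities coincide, so 359.9^α·77.5^(1−α) = 834^α·24^(1−α).
Taking logs: α·ln 359.9 + (1−α)·ln 77.5 = α·ln 834 + (1−α)·ln 24, i.e. α·-0.8404072 = (1−α)·-1.1722241.
So α/(1−α) = (-1.1722241)/(-0.8404072) = 1.3948287, and α = 1.3948287/2.3948287 ≈ 0.5824.

α ≈ 0.5824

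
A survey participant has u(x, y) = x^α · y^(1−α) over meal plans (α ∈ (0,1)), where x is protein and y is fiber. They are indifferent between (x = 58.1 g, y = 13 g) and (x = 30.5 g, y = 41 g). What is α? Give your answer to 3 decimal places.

α ≈ 0.641

The Cobb–Douglas utilities coincide, so 58.1^α·13^(1−α) = 30.5^α·41^(1−α).
Taking logs: α·ln 58.1 + (1−α)·ln 13 = α·ln 30.5 + (1−α)·ln 41, i.e. α·0.644439 = (1−α)·1.148623.
With A = 0.644439 and B = 1.148623: α·A = (1−α)·B, so α = B/(A+B) = 1.148623/1.793062 ≈ 0.641.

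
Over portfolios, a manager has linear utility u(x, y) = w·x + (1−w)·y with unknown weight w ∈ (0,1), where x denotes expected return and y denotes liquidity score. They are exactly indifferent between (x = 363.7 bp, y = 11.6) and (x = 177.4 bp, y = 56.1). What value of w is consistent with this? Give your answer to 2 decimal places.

u(363.7,11.6) = u(177.4,56.1) means w·363.7 + (1−w)·11.6 = w·177.4 + (1−w)·56.1.
Collecting terms: w·186.3 = (1−w)·44.5.
Hence w = 44.5/(186.3+44.5) = 44.5/230.8 = 0.19.

w = 0.19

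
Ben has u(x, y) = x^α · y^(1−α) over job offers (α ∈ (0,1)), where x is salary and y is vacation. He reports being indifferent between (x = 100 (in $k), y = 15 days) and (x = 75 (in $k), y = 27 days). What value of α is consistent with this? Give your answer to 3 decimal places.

α ≈ 0.671

Set the two utilities equal: 100^α·15^(1−α) = 75^α·27^(1−α).
Rearrange to (100/75)^α = (27/15)^(1−α) and take logs: α·0.287682 = (1−α)·0.587787.
Thus α·(0.875469) = 0.587787, so α = 0.587787/0.875469 ≈ 0.671.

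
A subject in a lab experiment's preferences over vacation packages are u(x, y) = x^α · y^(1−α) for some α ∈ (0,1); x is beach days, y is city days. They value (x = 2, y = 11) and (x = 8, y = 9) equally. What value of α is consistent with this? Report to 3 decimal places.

The Cobb–Douglas utilities coincide, so 2^α·11^(1−α) = 8^α·9^(1−α).
(2/8)^α = (9/11)^(1−α); take logs: α·ln(2/8) = (1−α)·ln(9/11), i.e. α·-1.386294 = (1−α)·-0.200671.
With A = -1.386294 and B = -0.200671: α·A = (1−α)·B, so α = B/(A+B) = -0.200671/-1.586965 ≈ 0.126.

α ≈ 0.126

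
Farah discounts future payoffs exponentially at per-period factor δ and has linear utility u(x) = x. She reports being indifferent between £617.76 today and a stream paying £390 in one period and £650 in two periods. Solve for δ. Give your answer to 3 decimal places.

δ ≈ 0.720

Present value of the stream is 390·δ + 650·δ². Indifference gives 390δ + 650δ² = 617.76.
That is, 650δ² + 390δ − 617.76 = 0, a quadratic in δ.
δ = (−390 + √(390² + 4·650·617.76)) / (2·650) = (−390 + √1758276.00) / 1300 ≈ 0.720.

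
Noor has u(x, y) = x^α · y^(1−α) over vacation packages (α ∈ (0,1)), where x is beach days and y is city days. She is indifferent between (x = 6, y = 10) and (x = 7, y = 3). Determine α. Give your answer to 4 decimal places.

Indifference: 6^α · 10^(1−α) = 7^α · 3^(1−α).
(6/7)^α = (3/10)^(1−α); take logs: α·ln(6/7) = (1−α)·ln(3/10), i.e. α·-0.1541507 = (1−α)·-1.2039728.
So α/(1−α) = (-1.2039728)/(-0.1541507) = 7.8103622, and α = 7.8103622/8.8103622 ≈ 0.8865.

α ≈ 0.8865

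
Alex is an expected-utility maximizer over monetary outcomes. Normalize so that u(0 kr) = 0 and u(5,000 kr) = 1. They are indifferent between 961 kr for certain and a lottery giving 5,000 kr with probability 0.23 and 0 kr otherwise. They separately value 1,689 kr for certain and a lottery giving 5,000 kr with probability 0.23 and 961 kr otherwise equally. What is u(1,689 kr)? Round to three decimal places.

0.407

The first gamble pins u(961 kr): it must equal 0.23·1 + 0.77·0 = 0.23.
Then u(1,689 kr) = 0.23·u(5,000 kr) + 0.77·u(961 kr) = 0.23·1.00 + 0.77·0.23 = 0.4071.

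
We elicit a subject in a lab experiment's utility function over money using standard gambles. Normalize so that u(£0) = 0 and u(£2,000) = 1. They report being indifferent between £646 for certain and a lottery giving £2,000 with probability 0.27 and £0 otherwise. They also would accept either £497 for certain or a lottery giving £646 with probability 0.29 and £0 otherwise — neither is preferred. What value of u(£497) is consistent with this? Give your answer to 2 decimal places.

The first gamble pins u(£646): it must equal 0.27·1 + 0.73·0 = 0.27.
The second indifference gives u(£497) = 0.29·u(£646) + 0.71·u(£0) = 0.29·0.27 + 0.71·0.00 = 0.0783.

0.08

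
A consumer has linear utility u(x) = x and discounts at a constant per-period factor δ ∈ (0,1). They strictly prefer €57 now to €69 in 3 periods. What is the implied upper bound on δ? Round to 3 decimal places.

δ < 0.938

Under u(x) = x this choice says 57 > δ^3·69.
So δ^3 < 57/69 = 0.82609; taking the cube root of both positive sides preserves the inequality.
δ < 0.82609^(1/3) = 0.938.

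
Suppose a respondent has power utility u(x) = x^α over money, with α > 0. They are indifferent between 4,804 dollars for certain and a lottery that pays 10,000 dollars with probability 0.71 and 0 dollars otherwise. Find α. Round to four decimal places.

α ≈ 0.4672

Since u(0) = 0, the lottery's EU is 0.71·10000^α.
Setting u(4804) equal to that: 4804^α = 0.71·10000^α ⇒ (4804/10000)^α = 0.71.
α = ln(0.71) / ln(4804/10000) = -0.3424903/-0.7331362 ≈ 0.4672.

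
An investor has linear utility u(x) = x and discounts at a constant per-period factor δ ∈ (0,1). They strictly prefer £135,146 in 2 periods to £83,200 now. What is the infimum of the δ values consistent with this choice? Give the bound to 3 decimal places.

δ > 0.785

Under u(x) = x this choice says 83200 < δ^2·135146.
Dividing by 135146: δ^2 > 0.61563. Both sides are positive, so the square root keeps the direction.
δ > 0.61563^(1/2) = 0.785.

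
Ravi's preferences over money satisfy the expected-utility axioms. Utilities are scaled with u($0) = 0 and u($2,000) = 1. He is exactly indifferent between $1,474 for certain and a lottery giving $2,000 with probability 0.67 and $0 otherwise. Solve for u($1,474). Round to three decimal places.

0.670

The indifference gives u($1,474) = 0.67·u($2,000) + 0.33·u($0) = 0.67·1 + 0.33·0 = 0.67.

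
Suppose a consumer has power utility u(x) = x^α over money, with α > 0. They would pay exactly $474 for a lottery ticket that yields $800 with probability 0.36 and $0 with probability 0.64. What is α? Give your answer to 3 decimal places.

Since u(0) = 0, the lottery's EU is 0.36·800^α.
Equating: 474^α = 0.36·800^α, i.e. 0.5925^α = 0.36.
α = ln(0.36) / ln(474/800) = -1.021651/-0.523404 ≈ 1.952.

α ≈ 1.952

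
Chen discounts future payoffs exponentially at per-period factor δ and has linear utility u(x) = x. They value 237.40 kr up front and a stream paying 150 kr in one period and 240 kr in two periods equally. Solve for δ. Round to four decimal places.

Present value of the stream is 150·δ + 240·δ². Indifference gives 150δ + 240δ² = 237.40.
Rearranged: 240δ² + 150δ − 237.40 = 0.
δ = (−150 + √(150² + 4·240·237.40)) / (2·240) = (−150 + √250404.00) / 480 ≈ 0.7300.

δ ≈ 0.7300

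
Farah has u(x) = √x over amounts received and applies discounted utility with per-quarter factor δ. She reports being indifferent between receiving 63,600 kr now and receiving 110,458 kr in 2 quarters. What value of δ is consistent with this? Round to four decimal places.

The payoff in 2 quarters is discounted by δ^2, so u(63600) = δ^2·u(110458) and δ^2 = u(63600)/u(110458).
Since u(x) = √x, δ^2 = √(63600/110458) = 0.75880.
So δ = 0.75880^(1/2) ≈ 0.8711.

δ ≈ 0.8711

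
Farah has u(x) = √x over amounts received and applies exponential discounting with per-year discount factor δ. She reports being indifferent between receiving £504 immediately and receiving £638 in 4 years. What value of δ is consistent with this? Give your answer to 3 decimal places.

δ ≈ 0.971

The payoff in 4 years is discounted by δ^4, so u(504) = δ^4·u(638) and δ^4 = u(504)/u(638).
With u(x) = √x: δ^4 = √504/√638 = √(504/638) = 0.88880.
So δ = 0.88880^(1/4) ≈ 0.971.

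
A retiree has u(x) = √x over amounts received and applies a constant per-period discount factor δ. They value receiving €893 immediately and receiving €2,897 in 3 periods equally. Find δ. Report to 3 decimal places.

δ ≈ 0.822

Equating discounted utilities: u(893) = δ^3·u(2897) ⇒ δ^3 = u(893)/u(2897).
With u(x) = √x: δ^3 = √893/√2897 = √(893/2897) = 0.55520.
Hence δ = (0.55520)^(1/3) = 0.82190.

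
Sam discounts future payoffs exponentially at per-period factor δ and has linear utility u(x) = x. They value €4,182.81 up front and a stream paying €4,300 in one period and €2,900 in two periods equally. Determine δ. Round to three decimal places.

Present value of the stream is 4300·δ + 2900·δ². Indifference gives 4300δ + 2900δ² = 4182.81.
That is, 2900δ² + 4300δ − 4182.81 = 0, a quadratic in δ.
By the quadratic formula (taking the positive root), δ = (−4300 + √67010596.00) / 5800 ≈ 0.670.

δ ≈ 0.670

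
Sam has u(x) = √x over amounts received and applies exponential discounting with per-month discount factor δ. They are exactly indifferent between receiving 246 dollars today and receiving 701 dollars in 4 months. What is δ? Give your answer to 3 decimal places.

δ ≈ 0.877

Equating discounted utilities: u(246) = δ^4·u(701) ⇒ δ^4 = u(246)/u(701).
Since u(x) = √x, δ^4 = √(246/701) = 0.59239.
Hence δ = (0.59239)^(1/4) = 0.87731.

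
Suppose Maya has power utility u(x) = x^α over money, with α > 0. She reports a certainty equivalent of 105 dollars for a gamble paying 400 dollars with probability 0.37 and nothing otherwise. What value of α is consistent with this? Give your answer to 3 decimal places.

α ≈ 0.743

EU(lottery) = 0.37·400^α + 0.63·0 = 0.37·400^α.
Setting u(105) equal to that: 105^α = 0.37·400^α ⇒ (105/400)^α = 0.37.
α = ln(0.37) / ln(105/400) = -0.994252/-1.337504 ≈ 0.743.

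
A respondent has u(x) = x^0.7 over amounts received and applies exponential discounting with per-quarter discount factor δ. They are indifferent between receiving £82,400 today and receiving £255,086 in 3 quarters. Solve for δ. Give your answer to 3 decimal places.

The payoff in 3 quarters is discounted by δ^3, so u(82400) = δ^3·u(255086) and δ^3 = u(82400)/u(255086).
With u(x) = x^0.7: δ^3 = 82400^0.7/255086^0.7 = (82400/255086)^0.7 = 0.45339.
So δ = 0.45339^(1/3) ≈ 0.768.

δ ≈ 0.768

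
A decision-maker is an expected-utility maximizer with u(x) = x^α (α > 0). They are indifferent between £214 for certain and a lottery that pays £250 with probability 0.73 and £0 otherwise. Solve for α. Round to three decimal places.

α ≈ 2.024

Since u(0) = 0, the lottery's EU is 0.73·250^α.
Setting u(214) equal to that: 214^α = 0.73·250^α ⇒ (214/250)^α = 0.73.
Taking logs: α·ln(214/250) = ln(0.73), so α = -0.314711 / -0.155485 ≈ 2.024.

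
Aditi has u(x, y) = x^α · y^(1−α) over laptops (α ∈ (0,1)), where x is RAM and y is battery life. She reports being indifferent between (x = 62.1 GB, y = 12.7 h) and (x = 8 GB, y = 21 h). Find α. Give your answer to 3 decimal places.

The Cobb–Douglas utilities coincide, so 62.1^α·12.7^(1−α) = 8^α·21^(1−α).
(62.1/8)^α = (21/12.7)^(1−α); take logs: α·ln(62.1/8) = (1−α)·ln(21/12.7), i.e. α·2.049304 = (1−α)·0.502920.
Thus α·(2.552224) = 0.502920, so α = 0.502920/2.552224 ≈ 0.197.

α ≈ 0.197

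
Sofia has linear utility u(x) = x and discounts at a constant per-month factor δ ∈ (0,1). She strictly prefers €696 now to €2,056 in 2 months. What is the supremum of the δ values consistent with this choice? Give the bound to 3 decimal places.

The preference means 696 > δ^2·2056.
So δ^2 < 696/2056 = 0.33852; taking the square root of both positive sides preserves the inequality.
δ < 0.33852^(1/2) = 0.582.

δ < 0.582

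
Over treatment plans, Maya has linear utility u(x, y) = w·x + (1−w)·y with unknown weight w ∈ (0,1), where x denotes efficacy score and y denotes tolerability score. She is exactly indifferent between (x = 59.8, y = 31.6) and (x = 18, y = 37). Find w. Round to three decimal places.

u(59.8,31.6) = u(18,37) means w·59.8 + (1−w)·31.6 = w·18 + (1−w)·37.
w·(59.8−18) = (1−w)·(37−31.6), i.e. w·41.8 = (1−w)·5.4.
So w/(1−w) = 5.4/41.8 = 0.1292, giving w = 5.4/(41.8+5.4) = 0.114.

w = 0.114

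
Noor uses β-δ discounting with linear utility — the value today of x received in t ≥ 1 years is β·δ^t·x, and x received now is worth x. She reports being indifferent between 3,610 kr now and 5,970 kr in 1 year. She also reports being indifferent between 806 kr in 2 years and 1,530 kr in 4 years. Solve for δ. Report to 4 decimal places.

The second indifference involves only future payoffs, so β cancels: β·δ^2·806 = β·δ^4·1530, giving δ^2 = 806/1530 = 0.52680, so δ = 0.72581.

δ ≈ 0.7258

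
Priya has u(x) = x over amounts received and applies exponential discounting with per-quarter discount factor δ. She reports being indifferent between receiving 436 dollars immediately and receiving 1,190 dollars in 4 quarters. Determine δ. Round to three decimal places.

Equating discounted utilities: u(436) = δ^4·u(1190) ⇒ δ^4 = u(436)/u(1190).
With u(x) = x: δ^4 = 436/1190 = 0.36639.
Taking the 4th root: δ = 0.36639^(1/4) ≈ 0.778.

δ ≈ 0.778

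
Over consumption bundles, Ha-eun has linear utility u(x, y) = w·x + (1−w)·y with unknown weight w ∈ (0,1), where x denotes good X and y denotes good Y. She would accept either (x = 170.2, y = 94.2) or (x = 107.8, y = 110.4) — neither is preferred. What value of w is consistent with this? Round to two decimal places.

Equating utilities: w·170.2 + (1−w)·94.2 = w·107.8 + (1−w)·110.4.
w·(170.2−107.8) = (1−w)·(110.4−94.2), i.e. w·62.4 = (1−w)·16.2.
The marginal rate of substitution is 16.2/62.4, so w = 16.2/(62.4+16.2) = 0.21.

w = 0.21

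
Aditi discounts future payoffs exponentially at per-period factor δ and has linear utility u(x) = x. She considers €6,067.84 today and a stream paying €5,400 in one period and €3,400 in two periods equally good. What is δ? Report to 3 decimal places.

Equating present values: 6067.84 = 5400δ + 3400δ².
So 3400δ² + 5400δ − 6067.84 = 0.
δ = (−5400 + √(5400² + 4·3400·6067.84)) / (2·3400) = (−5400 + √111682624.00) / 6800 ≈ 0.760.

δ ≈ 0.760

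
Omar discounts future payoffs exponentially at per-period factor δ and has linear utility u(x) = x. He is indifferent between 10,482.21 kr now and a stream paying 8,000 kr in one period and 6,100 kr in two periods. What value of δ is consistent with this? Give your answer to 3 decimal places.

δ ≈ 0.810

Equating present values: 10482.21 = 8000δ + 6100δ².
So 6100δ² + 8000δ − 10482.21 = 0.
δ = (−8000 + √(8000² + 4·6100·10482.21)) / (2·6100) = (−8000 + √319765924.00) / 12200 ≈ 0.810.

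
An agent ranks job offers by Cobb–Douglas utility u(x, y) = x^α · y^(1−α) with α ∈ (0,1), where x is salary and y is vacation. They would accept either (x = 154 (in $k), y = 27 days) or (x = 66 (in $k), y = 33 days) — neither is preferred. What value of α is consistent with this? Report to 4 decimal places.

The Cobb–Douglas utilities coincide, so 154^α·27^(1−α) = 66^α·33^(1−α).
Taking logs: α·ln 154 + (1−α)·ln 27 = α·ln 66 + (1−α)·ln 33, i.e. α·0.8472979 = (1−α)·0.2006707.
With A = 0.8472979 and B = 0.2006707: α·A = (1−α)·B, so α = B/(A+B) = 0.2006707/1.0479686 ≈ 0.1915.

α ≈ 0.1915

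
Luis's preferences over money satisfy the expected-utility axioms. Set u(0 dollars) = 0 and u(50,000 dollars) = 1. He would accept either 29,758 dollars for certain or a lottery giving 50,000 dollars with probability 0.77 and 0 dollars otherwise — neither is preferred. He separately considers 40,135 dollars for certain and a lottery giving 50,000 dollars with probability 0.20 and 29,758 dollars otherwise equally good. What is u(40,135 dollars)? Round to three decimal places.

The first gamble pins u(29,758 dollars): it must equal 0.77·1 + 0.23·0 = 0.77.
The second indifference gives u(40,135 dollars) = 0.20·u(50,000 dollars) + 0.80·u(29,758 dollars) = 0.20·1.00 + 0.80·0.77 = 0.8160.

0.816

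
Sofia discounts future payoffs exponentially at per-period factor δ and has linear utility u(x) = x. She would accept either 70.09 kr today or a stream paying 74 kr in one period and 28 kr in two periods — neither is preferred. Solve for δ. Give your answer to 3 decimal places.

δ ≈ 0.740

The stream is worth 74δ + 28δ² today, so 74δ + 28δ² = 70.09.
So 28δ² + 74δ − 70.09 = 0.
δ = (−74 + √(74² + 4·28·70.09)) / (2·28) = (−74 + √13326.08) / 56 ≈ 0.740.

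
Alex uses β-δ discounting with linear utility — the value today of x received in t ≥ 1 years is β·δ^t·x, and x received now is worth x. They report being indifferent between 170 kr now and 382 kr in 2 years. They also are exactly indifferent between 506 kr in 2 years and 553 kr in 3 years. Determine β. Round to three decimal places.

From the later pair, β·δ^2·506 = β·δ^3·553; dividing through, δ = 506/553 = 0.91501.
Now use the now-vs-future pair: 170 = β·δ^2·382 gives β = 170/(0.83724·382) ≈ 0.532.

β ≈ 0.532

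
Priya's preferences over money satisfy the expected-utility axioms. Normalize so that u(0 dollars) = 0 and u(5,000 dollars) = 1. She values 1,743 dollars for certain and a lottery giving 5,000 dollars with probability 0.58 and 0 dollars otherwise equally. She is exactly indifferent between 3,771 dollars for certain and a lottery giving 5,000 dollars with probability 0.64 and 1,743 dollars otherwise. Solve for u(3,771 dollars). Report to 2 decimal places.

First, u(1,743 dollars) = 0.58·u(5,000 dollars) + 0.42·u(0 dollars) = 0.58.
Chaining: u(3,771 dollars) = 0.64·1.00 + 0.36·0.58 = 0.8488.

0.85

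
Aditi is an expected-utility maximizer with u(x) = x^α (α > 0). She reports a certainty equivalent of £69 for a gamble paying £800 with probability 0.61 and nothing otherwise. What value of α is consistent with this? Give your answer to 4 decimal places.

Since u(0) = 0, the lottery's EU is 0.61·800^α.
Indifference: 69^α = 0.61·800^α, so (69/800)^α = 0.61.
α = ln(0.61) / ln(69/800) = -0.4942963/-2.4505052 ≈ 0.2017.

α ≈ 0.2017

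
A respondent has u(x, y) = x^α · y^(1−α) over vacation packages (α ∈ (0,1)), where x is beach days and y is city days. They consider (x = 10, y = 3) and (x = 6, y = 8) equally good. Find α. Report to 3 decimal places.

α ≈ 0.658

The Cobb–Douglas utilities coincide, so 10^α·3^(1−α) = 6^α·8^(1−α).
Taking logs: α·ln 10 + (1−α)·ln 3 = α·ln 6 + (1−α)·ln 8, i.e. α·0.510826 = (1−α)·0.980829.
Thus α·(1.491655) = 0.980829, so α = 0.980829/1.491655 ≈ 0.658.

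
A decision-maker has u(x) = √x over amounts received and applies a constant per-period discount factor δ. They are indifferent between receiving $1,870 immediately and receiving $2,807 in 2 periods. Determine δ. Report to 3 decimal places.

The payoff in 2 periods is discounted by δ^2, so u(1870) = δ^2·u(2807) and δ^2 = u(1870)/u(2807).
With u(x) = √x: δ^2 = √1870/√2807 = √(1870/2807) = 0.81621.
Taking the square root: δ = 0.81621^(1/2) ≈ 0.903.

δ ≈ 0.903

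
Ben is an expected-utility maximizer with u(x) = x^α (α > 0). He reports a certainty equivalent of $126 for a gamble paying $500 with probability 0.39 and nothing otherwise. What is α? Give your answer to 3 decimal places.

EU(lottery) = 0.39·500^α + 0.61·0 = 0.39·500^α.
Setting u(126) equal to that: 126^α = 0.39·500^α ⇒ (126/500)^α = 0.39.
α = ln(0.39) / ln(126/500) = -0.941609/-1.378326 ≈ 0.683.

α ≈ 0.683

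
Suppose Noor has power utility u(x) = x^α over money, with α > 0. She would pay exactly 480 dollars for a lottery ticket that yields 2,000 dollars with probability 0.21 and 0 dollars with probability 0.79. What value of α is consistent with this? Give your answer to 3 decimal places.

α ≈ 1.094

The lottery's expected utility is 0.21·u(2000) + 0.79·u(0) = 0.21·2000^α (since u(0) = 0 for α > 0).
Indifference: 480^α = 0.21·2000^α, so (480/2000)^α = 0.21.
Taking logs: α·ln(480/2000) = ln(0.21), so α = -1.560648 / -1.427116 ≈ 1.094.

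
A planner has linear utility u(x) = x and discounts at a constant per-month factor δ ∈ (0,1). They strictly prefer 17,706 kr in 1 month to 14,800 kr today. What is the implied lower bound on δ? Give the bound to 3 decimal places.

The preference means 14800 < δ·17706.
Dividing through by 17706 gives δ > 0.83587.

δ > 0.836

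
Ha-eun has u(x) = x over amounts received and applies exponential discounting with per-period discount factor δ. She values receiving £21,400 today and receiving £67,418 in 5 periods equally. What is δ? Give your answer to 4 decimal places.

The payoff in 5 periods is discounted by δ^5, so u(21400) = δ^5·u(67418) and δ^5 = u(21400)/u(67418).
With u(x) = x: δ^5 = 21400/67418 = 0.31742.
Taking the 5th root: δ = 0.31742^(1/5) ≈ 0.7949.

δ ≈ 0.7949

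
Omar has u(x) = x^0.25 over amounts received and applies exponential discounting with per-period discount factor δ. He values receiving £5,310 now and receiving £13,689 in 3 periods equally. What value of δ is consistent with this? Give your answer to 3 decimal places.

Equating discounted utilities: u(5310) = δ^3·u(13689) ⇒ δ^3 = u(5310)/u(13689).
With u(x) = x^0.25: δ^3 = 5310^0.25/13689^0.25 = (5310/13689)^0.25 = 0.78919.
Taking the cube root: δ = 0.78919^(1/3) ≈ 0.924.

δ ≈ 0.924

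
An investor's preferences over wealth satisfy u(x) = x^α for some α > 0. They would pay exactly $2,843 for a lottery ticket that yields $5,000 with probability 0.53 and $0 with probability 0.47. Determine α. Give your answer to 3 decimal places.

The lottery's expected utility is 0.53·u(5000) + 0.47·u(0) = 0.53·5000^α (since u(0) = 0 for α > 0).
Indifference: 2843^α = 0.53·5000^α, so (2843/5000)^α = 0.53.
α = ln(0.53) / ln(2843/5000) = -0.634878/-0.564578 ≈ 1.125.

α ≈ 1.125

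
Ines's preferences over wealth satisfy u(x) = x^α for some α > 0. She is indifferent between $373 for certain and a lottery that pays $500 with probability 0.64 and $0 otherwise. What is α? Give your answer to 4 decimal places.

The lottery's expected utility is 0.64·u(500) + 0.36·u(0) = 0.64·500^α (since u(0) = 0 for α > 0).
Setting u(373) equal to that: 373^α = 0.64·500^α ⇒ (373/500)^α = 0.64.
α = ln(0.64) / ln(373/500) = -0.4462871/-0.2930297 ≈ 1.5230.

α ≈ 1.5230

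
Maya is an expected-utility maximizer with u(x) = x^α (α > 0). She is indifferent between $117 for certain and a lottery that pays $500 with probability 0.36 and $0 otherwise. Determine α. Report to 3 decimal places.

The lottery's expected utility is 0.36·u(500) + 0.64·u(0) = 0.36·500^α (since u(0) = 0 for α > 0).
Setting u(117) equal to that: 117^α = 0.36·500^α ⇒ (117/500)^α = 0.36.
α = ln(0.36) / ln(117/500) = -1.021651/-1.452434 ≈ 0.703.

α ≈ 0.703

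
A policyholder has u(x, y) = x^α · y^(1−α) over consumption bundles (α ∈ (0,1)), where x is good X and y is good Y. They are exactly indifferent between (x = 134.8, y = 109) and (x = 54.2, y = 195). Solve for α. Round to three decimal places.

α ≈ 0.390

Indifference: 134.8^α · 109^(1−α) = 54.2^α · 195^(1−α).
Taking logs: α·ln 134.8 + (1−α)·ln 109 = α·ln 54.2 + (1−α)·ln 195, i.e. α·0.911111 = (1−α)·0.581652.
Thus α·(1.492763) = 0.581652, so α = 0.581652/1.492763 ≈ 0.390.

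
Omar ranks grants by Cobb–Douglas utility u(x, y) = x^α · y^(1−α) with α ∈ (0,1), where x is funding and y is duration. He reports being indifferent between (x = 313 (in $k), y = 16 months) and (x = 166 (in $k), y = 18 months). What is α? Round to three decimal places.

Indifference: 313^α · 16^(1−α) = 166^α · 18^(1−α).
(313/166)^α = (18/16)^(1−α); take logs: α·ln(313/166) = (1−α)·ln(18/16), i.e. α·0.634215 = (1−α)·0.117783.
With A = 0.634215 and B = 0.117783: α·A = (1−α)·B, so α = B/(A+B) = 0.117783/0.751998 ≈ 0.157.

α ≈ 0.157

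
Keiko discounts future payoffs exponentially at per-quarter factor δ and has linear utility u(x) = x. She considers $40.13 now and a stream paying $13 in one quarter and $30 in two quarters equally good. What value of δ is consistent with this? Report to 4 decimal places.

δ ≈ 0.9600

Equating present values: 40.13 = 13δ + 30δ².
Rearranged: 30δ² + 13δ − 40.13 = 0.
δ = (−13 + √(13² + 4·30·40.13)) / (2·30) = (−13 + √4984.60) / 60 ≈ 0.9600.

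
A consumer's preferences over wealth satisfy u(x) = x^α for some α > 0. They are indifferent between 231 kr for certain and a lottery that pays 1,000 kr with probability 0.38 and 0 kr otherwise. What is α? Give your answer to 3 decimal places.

α ≈ 0.660

Since u(0) = 0, the lottery's EU is 0.38·1000^α.
Indifference: 231^α = 0.38·1000^α, so (231/1000)^α = 0.38.
Take logs: α = ln 0.38 / ln(231/1000) ≈ 0.66031.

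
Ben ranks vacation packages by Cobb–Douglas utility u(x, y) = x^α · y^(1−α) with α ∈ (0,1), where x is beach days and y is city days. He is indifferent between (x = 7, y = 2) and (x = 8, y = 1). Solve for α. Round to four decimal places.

α ≈ 0.8385

Set the two utilities equal: 7^α·2^(1−α) = 8^α·1^(1−α).
Taking logs: α·ln 7 + (1−α)·ln 2 = α·ln 8 + (1−α)·ln 1, i.e. α·-0.1335314 = (1−α)·-0.6931472.
With A = -0.1335314 and B = -0.6931472: α·A = (1−α)·B, so α = B/(A+B) = -0.6931472/-0.8266786 ≈ 0.8385.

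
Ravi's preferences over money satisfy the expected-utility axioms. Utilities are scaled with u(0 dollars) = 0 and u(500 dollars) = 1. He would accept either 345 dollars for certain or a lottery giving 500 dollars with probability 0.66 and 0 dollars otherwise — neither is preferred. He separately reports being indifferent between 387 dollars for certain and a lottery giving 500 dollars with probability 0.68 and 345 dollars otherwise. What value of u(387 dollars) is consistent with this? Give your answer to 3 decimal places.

From the first indifference, u(345 dollars) = 0.66·u(500 dollars) + 0.34·u(0 dollars) = 0.66·1 + 0.34·0 = 0.66.
The second indifference gives u(387 dollars) = 0.68·u(500 dollars) + 0.32·u(345 dollars) = 0.68·1.00 + 0.32·0.66 = 0.8912.

0.891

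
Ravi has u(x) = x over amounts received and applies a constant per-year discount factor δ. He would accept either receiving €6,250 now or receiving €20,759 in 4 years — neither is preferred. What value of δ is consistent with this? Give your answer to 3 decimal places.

Equating discounted utilities: u(6250) = δ^4·u(20759) ⇒ δ^4 = u(6250)/u(20759).
With u(x) = x: δ^4 = 6250/20759 = 0.30107.
Taking the 4th root: δ = 0.30107^(1/4) ≈ 0.741.

δ ≈ 0.741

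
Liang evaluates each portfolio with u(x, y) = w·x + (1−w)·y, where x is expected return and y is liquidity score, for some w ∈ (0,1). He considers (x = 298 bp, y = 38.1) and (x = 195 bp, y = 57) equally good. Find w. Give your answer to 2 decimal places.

w = 0.16

Equating utilities: w·298 + (1−w)·38.1 = w·195 + (1−w)·57.
Collecting terms: w·103 = (1−w)·18.9.
Hence w = 18.9/(103+18.9) = 18.9/121.9 = 0.16.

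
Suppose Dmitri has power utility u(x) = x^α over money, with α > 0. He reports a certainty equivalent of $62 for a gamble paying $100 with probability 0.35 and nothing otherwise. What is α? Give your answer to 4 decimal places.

α ≈ 2.1961

EU(lottery) = 0.35·100^α + 0.65·0 = 0.35·100^α.
Equating: 62^α = 0.35·100^α, i.e. 0.6200^α = 0.35.
Taking logs: α·ln(62/100) = ln(0.35), so α = -1.0498221 / -0.4780358 ≈ 2.1961.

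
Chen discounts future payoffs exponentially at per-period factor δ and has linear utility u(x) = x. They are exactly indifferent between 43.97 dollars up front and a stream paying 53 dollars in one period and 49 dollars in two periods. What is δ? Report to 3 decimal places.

The stream is worth 53δ + 49δ² today, so 53δ + 49δ² = 43.97.
That is, 49δ² + 53δ − 43.97 = 0, a quadratic in δ.
The positive root is δ = [−53 + √(53² + 4·49·43.97)] / (2·49) = (−53 + 106.898)/98 ≈ 0.550.

δ ≈ 0.550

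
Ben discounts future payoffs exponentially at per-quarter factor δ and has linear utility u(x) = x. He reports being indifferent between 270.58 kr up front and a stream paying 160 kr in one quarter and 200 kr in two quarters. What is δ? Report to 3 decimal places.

Present value of the stream is 160·δ + 200·δ². Indifference gives 160δ + 200δ² = 270.58.
Rearranged: 200δ² + 160δ − 270.58 = 0.
By the quadratic formula (taking the positive root), δ = (−160 + √242064.00) / 400 ≈ 0.830.

δ ≈ 0.830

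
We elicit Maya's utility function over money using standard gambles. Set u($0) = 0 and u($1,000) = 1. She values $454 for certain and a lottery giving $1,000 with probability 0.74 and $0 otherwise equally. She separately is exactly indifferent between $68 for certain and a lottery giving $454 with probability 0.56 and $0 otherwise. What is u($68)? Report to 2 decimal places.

0.41

The first gamble pins u($454): it must equal 0.74·1 + 0.26·0 = 0.74.
Then u($68) = 0.56·u($454) + 0.44·u($0) = 0.56·0.74 + 0.44·0.00 = 0.4144.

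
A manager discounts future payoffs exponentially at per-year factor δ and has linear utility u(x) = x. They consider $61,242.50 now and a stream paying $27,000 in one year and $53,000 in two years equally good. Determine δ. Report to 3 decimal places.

Present value of the stream is 27000·δ + 53000·δ². Indifference gives 27000δ + 53000δ² = 61242.50.
That is, 53000δ² + 27000δ − 61242.50 = 0, a quadratic in δ.
The positive root is δ = [−27000 + √(27000² + 4·53000·61242.50)] / (2·53000) = (−27000 + 117100.000)/106000 ≈ 0.850.

δ ≈ 0.850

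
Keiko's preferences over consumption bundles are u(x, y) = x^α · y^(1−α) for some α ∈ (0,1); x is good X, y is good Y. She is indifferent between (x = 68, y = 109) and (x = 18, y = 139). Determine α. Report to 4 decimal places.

α ≈ 0.1546

Indifference: 68^α · 109^(1−α) = 18^α · 139^(1−α).
(68/18)^α = (139/109)^(1−α); take logs: α·ln(68/18) = (1−α)·ln(139/109), i.e. α·1.3291359 = (1−α)·0.2431261.
So α/(1−α) = (0.2431261)/(1.3291359) = 0.1829204, and α = 0.1829204/1.1829204 ≈ 0.1546.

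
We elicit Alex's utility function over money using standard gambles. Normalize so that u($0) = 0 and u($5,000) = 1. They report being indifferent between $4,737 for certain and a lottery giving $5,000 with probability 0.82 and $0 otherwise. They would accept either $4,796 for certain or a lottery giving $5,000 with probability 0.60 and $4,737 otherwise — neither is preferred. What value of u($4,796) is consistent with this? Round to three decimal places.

The first gamble pins u($4,737): it must equal 0.82·1 + 0.18·0 = 0.82.
Chaining: u($4,796) = 0.60·1.00 + 0.40·0.82 = 0.9280.

0.928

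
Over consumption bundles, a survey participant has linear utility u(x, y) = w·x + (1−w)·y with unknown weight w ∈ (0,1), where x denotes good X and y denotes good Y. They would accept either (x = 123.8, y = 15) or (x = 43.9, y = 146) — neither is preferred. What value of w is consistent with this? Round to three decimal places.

Equating utilities: w·123.8 + (1−w)·15 = w·43.9 + (1−w)·146.
Rearranging, 79.9·w − 131·(1−w) = 0.
The marginal rate of substitution is 131/79.9, so w = 131/(79.9+131) = 0.621.

w = 0.621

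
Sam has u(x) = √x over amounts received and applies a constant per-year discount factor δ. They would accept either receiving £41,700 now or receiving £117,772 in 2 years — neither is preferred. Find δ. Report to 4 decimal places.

δ ≈ 0.7714

Equating discounted utilities: u(41700) = δ^2·u(117772) ⇒ δ^2 = u(41700)/u(117772).
With u(x) = √x: δ^2 = √41700/√117772 = √(41700/117772) = 0.59504.
Taking the square root: δ = 0.59504^(1/2) ≈ 0.7714.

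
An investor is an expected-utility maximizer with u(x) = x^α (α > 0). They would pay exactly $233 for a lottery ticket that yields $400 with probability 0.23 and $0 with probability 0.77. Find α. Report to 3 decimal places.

α ≈ 2.719

The lottery's expected utility is 0.23·u(400) + 0.77·u(0) = 0.23·400^α (since u(0) = 0 for α > 0).
Equating: 233^α = 0.23·400^α, i.e. 0.5825^α = 0.23.
α = ln(0.23) / ln(233/400) = -1.469676/-0.540426 ≈ 2.719.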